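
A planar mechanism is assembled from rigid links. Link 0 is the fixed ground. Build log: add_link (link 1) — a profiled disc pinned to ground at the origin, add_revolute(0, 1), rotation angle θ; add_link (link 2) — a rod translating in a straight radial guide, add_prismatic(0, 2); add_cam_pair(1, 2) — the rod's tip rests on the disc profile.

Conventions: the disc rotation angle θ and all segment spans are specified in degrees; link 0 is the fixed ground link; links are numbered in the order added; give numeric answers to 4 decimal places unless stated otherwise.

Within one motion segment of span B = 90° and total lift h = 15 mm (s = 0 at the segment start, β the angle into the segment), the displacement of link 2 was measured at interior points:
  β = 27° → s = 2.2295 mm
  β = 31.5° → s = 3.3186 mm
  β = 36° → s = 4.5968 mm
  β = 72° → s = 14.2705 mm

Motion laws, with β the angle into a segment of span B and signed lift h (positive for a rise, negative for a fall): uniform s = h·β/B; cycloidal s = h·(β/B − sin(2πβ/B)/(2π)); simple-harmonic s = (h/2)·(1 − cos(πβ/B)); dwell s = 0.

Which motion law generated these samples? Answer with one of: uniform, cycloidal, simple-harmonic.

candidates at β/B = r: uniform s = h·r (linear in β); cycloidal s = h·(r − sin(2πr)/(2π)); simple-harmonic s = (h/2)(1 − cos(πr))
β=27°: printed 2.2295 | uniform 4.5000, cycloidal 2.2295, simple-harmonic 3.0916
β=31.5°: printed 3.3186 | uniform 5.2500, cycloidal 3.3186, simple-harmonic 4.0951
β=36°: printed 4.5968 | uniform 6.0000, cycloidal 4.5968, simple-harmonic 5.1824
β=72°: printed 14.2705 | uniform 12.0000, cycloidal 14.2705, simple-harmonic 13.5676
only one law matches every sample → cycloidal

cycloidal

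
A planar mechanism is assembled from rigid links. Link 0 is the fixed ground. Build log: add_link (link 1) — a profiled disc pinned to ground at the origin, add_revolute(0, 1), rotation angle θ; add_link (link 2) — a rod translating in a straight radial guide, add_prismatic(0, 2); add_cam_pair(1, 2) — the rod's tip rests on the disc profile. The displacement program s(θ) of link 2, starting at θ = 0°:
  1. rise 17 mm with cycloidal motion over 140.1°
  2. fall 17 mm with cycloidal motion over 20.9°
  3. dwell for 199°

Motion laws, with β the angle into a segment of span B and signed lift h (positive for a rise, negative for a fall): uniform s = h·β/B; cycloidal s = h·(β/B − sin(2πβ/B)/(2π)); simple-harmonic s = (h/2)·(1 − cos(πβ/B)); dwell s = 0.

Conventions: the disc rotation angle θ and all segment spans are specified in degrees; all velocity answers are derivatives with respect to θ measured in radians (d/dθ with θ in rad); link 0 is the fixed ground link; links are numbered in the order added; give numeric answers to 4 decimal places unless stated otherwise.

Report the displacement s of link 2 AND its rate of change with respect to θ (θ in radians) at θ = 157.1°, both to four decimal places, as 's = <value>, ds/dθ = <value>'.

seg 1 [0°–140.1°] cycloidal, h=17: full span → s += 17 → s = 17.0000
seg 2 [140.1°–161°] cycloidal, h=-17: θ=157.1° here. β=17, B=20.9. -17·(0.8134 − sin(2π·0.8134)/(2π)) = -16.3216 → s = 0.6784
velocity in seg [140.1°–161°] (cycloidal), θ in radians: β = 17° = 0.2967 rad, B = 20.9° = 0.3648 rad; ds/dθ = (h/B)(1 − cos(2πβ/B)) = ((-17)/0.3648)(1 − cos(2π·0.8134)) = -28.527140 mm/rad

s = 0.6784, ds/dθ = -28.5271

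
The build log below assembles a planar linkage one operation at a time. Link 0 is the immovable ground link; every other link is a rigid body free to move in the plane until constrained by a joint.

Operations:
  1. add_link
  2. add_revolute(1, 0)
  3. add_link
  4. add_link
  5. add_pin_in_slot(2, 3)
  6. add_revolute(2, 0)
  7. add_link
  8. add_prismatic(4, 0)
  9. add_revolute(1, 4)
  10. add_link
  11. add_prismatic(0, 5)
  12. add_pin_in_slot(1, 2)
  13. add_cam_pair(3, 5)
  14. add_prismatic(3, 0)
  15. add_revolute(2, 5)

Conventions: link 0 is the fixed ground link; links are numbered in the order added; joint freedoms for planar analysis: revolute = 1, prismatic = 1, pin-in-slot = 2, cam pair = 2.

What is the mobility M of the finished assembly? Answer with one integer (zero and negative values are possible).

ground; <1,0,0>
#1 <2,0,0>
R:1↔0 J1 <2,1,0>
#2 <3,1,0>
#3 <4,1,0>
PS:2↔3 J2 <4,1,1>
R:2↔0 J1 <4,2,1>
#4 <5,2,1>
P:4↔0 J1 <5,3,1>
R:1↔4 J1 <5,4,1>
#5 <6,4,1>
P:0↔5 J1 <6,5,1>
PS:1↔2 J2 <6,5,2>
C:3↔5 J2 <6,5,3>
P:3↔0 J1 <6,6,3>
R:2↔5 J1 <6,7,3>
3×5 − 2×7 − 1×3 = -2

M = -2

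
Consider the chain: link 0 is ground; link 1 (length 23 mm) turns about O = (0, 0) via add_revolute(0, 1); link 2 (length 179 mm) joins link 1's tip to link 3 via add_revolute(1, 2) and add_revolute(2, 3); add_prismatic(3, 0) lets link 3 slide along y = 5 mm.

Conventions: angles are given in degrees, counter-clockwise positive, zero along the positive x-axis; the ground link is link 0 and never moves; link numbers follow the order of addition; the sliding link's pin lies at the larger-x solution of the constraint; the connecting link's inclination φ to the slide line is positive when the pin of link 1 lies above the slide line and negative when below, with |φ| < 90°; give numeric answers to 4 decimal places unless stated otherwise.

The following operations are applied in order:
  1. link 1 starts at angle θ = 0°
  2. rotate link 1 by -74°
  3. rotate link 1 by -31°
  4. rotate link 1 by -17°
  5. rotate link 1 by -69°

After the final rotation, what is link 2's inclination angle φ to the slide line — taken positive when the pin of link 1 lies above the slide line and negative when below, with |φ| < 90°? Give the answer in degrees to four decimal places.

geometry: r = 23 mm, L = 179 mm, e = 5 mm; θ starts at 0°
rotate link 1 by -74°: θ ← 0° -74° = -74°
rotate link 1 by -31°: θ ← -74° -31° = -105°
rotate link 1 by -17°: θ ← -105° -17° = -122°
rotate link 1 by -69°: θ ← -122° -69° = -191°
h = r sin θ − e = 4.388607 − 5 = -0.611393
sin φ = h / L = -0.611393 / 179 = -0.00341560
φ = arcsin(-0.00341560) = -0.195700°

-0.1957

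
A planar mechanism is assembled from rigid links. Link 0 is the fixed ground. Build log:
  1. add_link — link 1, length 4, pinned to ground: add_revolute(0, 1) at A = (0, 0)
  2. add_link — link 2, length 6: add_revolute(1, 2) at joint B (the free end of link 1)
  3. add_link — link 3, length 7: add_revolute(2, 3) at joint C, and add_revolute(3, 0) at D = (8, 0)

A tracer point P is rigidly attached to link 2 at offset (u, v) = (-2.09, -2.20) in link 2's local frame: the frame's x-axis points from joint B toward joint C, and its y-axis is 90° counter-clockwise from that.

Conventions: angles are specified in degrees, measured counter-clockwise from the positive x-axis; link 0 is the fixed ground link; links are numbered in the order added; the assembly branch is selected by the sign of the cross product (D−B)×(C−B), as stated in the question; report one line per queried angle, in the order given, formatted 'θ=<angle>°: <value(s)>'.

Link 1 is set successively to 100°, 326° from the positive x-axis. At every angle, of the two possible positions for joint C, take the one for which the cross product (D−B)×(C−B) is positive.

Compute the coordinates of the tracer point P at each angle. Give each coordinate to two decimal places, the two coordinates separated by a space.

A=(0,0), D=(8.00,0)
θ=100°: B = A + 4.00·(cos100°, sin100°) = (-0.6946, 3.9392)
θ=100°: |BD| = 9.5453
θ=100°: circle(B,6.00) ∩ circle(D,7.00): a=4.0917, h=4.3884
θ=100°:   candidates: C₊=(4.8435,6.2479) cross=41.889; C₋=(1.2214,-1.7466) cross=-41.889
θ=100°:   branch + wants cross > 0 → take C=(4.8435,6.2479) (cross=41.889)
θ=100°: ex = (C−B)/|BC| = (0.9230,0.3848); ey = (-0.3848,0.9230)
θ=100°: P = B + -2.09·ex + -2.20·ey = (-1.7772,1.1044)
θ=326°: B = A + 4.00·(cos326°, sin326°) = (3.3162, -2.2368)
θ=326°: |BD| = 5.1905
θ=326°: circle(B,6.00) ∩ circle(D,7.00): a=1.3430, h=5.8478
θ=326°:   candidates: C₊=(2.0080,3.6189) cross=30.353; C₋=(7.0480,-6.9350) cross=-30.353
θ=326°:   branch + wants cross > 0 → take C=(2.0080,3.6189) (cross=30.353)
θ=326°: ex = (C−B)/|BC| = (-0.2180,0.9759); ey = (-0.9759,-0.2180)
θ=326°: P = B + -2.09·ex + -2.20·ey = (5.9189,-3.7969)

θ=100°: -1.78 1.10
θ=326°: 5.92 -3.80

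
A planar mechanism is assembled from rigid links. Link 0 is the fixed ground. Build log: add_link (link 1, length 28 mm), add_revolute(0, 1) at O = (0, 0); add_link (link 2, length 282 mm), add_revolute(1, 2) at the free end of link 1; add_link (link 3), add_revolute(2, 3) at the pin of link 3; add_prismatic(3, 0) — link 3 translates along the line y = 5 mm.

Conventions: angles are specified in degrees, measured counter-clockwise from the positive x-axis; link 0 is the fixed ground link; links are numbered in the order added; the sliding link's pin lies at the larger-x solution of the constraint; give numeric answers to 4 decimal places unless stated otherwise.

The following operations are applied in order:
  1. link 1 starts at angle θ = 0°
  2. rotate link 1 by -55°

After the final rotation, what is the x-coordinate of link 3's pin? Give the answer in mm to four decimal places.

geometry: r = 28 mm, L = 282 mm, e = 5 mm; θ starts at 0°
rotate link 1 by -55°: θ ← 0° -55° = -55°
crank pin P = (r cos θ, r sin θ) = (16.060140, -22.936257)
h = r sin θ − e = -22.936257 − 5 = -27.936257
x = r cos θ + √(L² − h²) = 16.060140 + 280.612839 = 296.672979

296.6730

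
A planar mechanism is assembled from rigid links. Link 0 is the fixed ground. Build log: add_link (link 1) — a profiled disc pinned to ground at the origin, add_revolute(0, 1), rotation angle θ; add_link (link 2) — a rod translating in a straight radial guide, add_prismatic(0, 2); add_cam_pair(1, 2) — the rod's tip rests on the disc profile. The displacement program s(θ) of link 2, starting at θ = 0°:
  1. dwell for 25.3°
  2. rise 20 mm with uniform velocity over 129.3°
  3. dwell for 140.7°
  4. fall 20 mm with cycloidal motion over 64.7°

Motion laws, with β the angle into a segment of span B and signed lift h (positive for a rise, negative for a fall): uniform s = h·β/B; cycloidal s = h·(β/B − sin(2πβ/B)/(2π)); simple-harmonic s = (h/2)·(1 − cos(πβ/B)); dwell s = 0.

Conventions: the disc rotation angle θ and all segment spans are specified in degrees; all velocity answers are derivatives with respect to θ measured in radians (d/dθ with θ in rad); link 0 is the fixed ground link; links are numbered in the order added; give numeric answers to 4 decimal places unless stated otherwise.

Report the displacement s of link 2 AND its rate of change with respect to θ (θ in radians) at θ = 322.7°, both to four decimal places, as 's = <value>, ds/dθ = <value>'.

seg 1 [0°–25.3°] dwell: s stays 0.0000
seg 2 [25.3°–154.6°] uniform, h=20: full span → s += 20 → s = 20.0000
seg 3 [154.6°–295.3°] dwell: s stays 20.0000
seg 4 [295.3°–360°] cycloidal, h=-20: θ=322.7° here. β=27.4, B=64.7. -20·(0.4235 − sin(2π·0.4235)/(2π)) = -6.9980 → s = 13.0020
velocity in seg [295.3°–360°] (cycloidal), θ in radians: β = 27.4° = 0.4782 rad, B = 64.7° = 1.1292 rad; ds/dθ = (h/B)(1 − cos(2πβ/B)) = ((-20)/1.1292)(1 − cos(2π·0.4235)) = -33.415183 mm/rad

s = 13.0020, ds/dθ = -33.4152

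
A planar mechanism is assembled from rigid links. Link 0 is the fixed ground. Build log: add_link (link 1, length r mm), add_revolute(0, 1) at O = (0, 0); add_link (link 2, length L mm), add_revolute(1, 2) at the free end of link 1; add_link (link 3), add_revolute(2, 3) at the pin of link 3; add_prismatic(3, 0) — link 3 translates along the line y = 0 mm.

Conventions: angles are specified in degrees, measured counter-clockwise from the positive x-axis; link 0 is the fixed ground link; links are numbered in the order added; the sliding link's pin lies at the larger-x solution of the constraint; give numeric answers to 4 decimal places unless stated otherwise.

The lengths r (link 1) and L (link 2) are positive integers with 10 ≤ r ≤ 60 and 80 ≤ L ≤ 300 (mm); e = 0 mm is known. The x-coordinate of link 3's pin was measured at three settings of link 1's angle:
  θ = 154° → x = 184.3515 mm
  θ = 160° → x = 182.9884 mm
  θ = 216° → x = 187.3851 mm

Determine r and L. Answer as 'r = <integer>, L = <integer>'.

constraint per measurement: (x − r cos θ)² + (r sin θ − e)² = L²
subtracting the θ₁ and θ₂ equations cancels the r² and L² terms:
r = (x₁² − x₂²) / (2[(x₁cos θ₁ + e sin θ₁) − (x₂cos θ₂ + e sin θ₂)]) = 40.0012 → r = 40
L² = (x₁ − r cos θ₁)² + (r sin θ₁ − e)² = 48840.9980 → L = 221.0000 → L = 221
check at θ₃=216°: x = 187.3851 (printed 187.3851) ✓

r = 40, L = 221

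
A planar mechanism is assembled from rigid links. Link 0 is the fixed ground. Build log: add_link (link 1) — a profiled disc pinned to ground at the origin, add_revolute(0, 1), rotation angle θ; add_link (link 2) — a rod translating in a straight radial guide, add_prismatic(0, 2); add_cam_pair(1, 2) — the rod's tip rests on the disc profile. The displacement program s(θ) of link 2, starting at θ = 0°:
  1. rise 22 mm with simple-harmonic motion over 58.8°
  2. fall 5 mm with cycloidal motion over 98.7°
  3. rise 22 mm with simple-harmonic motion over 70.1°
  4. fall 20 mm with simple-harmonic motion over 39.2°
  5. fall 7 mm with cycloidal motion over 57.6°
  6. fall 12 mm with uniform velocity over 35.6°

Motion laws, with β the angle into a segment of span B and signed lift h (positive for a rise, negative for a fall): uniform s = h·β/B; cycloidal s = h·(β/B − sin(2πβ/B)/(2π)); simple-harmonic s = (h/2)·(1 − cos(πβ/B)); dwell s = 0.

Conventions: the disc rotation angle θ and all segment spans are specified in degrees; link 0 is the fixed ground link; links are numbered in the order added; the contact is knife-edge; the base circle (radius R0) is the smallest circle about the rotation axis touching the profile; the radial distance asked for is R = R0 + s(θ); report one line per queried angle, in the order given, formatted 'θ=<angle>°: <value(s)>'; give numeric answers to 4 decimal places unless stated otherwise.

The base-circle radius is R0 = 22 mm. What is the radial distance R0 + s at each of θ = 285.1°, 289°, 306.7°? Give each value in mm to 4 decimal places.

seg 1 [0°–58.8°] simple-harmonic, h=22: full span → s += 22 → s = 22.0000
seg 2 [58.8°–157.5°] cycloidal, h=-5: full span → s += -5 → s = 17.0000
seg 3 [157.5°–227.6°] simple-harmonic, h=22: full span → s += 22 → s = 39.0000
seg 4 [227.6°–266.8°] simple-harmonic, h=-20: full span → s += -20 → s = 19.0000
seg 5 [266.8°–324.4°] cycloidal, h=-7: θ=285.1° here. β=18.3, B=57.6. -7·(0.3177 − sin(2π·0.3177)/(2π)) = -1.2092 → s = 17.7908
seg 5 [266.8°–324.4°] cycloidal, h=-7: θ=289° here. β=22.2, B=57.6. -7·(0.3854 − sin(2π·0.3854)/(2π)) = -1.9633 → s = 17.0367
seg 5 [266.8°–324.4°] cycloidal, h=-7: θ=306.7° here. β=39.9, B=57.6. -7·(0.6927 − sin(2π·0.6927)/(2π)) = -5.8916 → s = 13.1084
θ=285.1°: R = R0 + s = 22 + 17.7908 = 39.7908
θ=289°: R = R0 + s = 22 + 17.0367 = 39.0367
θ=306.7°: R = R0 + s = 22 + 13.1084 = 35.1084

θ=285.1°: 39.7908
θ=289°: 39.0367
θ=306.7°: 35.1084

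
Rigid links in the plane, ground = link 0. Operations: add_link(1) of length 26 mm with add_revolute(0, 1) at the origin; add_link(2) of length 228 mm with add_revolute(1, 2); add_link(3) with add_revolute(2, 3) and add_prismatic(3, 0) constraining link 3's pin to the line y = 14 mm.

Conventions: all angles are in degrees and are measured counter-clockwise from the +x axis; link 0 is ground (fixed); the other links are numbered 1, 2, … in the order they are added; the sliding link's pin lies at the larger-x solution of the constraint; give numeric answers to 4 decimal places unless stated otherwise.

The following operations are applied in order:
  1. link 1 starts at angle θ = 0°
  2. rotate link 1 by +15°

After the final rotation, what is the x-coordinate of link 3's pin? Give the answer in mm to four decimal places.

geometry: r = 26 mm, L = 228 mm, e = 14 mm; θ starts at 0°
rotate link 1 by +15°: θ ← 0° +15° = 15°
crank pin P = (r cos θ, r sin θ) = (25.114071, 6.729295)
h = r sin θ − e = 6.729295 − 14 = -7.270705
x = r cos θ + √(L² − h²) = 25.114071 + 227.884043 = 252.998114

252.9981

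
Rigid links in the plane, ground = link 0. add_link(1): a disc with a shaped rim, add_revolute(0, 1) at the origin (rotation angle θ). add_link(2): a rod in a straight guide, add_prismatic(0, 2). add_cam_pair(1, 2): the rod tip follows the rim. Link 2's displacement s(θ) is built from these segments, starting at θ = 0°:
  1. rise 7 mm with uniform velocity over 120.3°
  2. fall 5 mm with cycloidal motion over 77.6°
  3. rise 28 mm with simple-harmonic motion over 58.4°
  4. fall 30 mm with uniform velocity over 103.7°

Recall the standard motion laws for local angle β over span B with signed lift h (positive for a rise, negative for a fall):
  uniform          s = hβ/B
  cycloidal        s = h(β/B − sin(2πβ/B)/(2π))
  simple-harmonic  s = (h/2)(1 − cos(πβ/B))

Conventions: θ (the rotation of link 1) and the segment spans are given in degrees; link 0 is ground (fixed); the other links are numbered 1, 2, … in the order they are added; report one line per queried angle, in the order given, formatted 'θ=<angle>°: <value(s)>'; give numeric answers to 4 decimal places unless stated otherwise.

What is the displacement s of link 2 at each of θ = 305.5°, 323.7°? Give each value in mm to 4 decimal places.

segment 1 (0° to 120.3°, uniform, h = 7) is passed completely: s = 0.0000 + (7) = 7.0000
segment 2 (120.3° to 197.9°, cycloidal, h = -5) is passed completely: s = 7.0000 + (-5) = 2.0000
segment 3 (197.9° to 256.3°, simple-harmonic, h = 28) is passed completely: s = 2.0000 + (28) = 30.0000
θ = 305.5° falls in segment 4 (256.3° to 360°, uniform, h = -30): β = 305.5 − 256.3 = 49.2°, B = 103.7°; Δs = -30·49.2/103.7 = -14.2334; s = 30.0000 − 14.2334 = 15.7666
θ = 323.7° falls in segment 4 (256.3° to 360°, uniform, h = -30): β = 323.7 − 256.3 = 67.4°, B = 103.7°; Δs = -30·67.4/103.7 = -19.4986; s = 30.0000 − 19.4986 = 10.5014

θ=305.5°: 15.7666
θ=323.7°: 10.5014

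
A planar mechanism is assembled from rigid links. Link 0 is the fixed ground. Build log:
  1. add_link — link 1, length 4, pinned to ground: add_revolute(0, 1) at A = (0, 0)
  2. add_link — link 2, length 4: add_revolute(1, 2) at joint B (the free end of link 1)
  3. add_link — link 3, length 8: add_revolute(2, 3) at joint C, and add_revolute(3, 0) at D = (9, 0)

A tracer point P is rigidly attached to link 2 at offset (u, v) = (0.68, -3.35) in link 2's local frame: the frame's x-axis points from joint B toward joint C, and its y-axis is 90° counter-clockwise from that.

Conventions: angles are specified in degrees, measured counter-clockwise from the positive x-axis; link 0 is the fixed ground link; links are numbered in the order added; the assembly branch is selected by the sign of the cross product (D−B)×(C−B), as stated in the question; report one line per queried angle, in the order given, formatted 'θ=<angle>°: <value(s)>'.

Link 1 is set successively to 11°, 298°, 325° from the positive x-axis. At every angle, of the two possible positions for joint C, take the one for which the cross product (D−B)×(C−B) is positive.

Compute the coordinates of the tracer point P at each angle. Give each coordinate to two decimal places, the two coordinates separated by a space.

A=(0,0), D=(9.00,0)
θ=11°: B = A + 4.00·(cos11°, sin11°) = (3.9265, 0.7632)
θ=11°: |BD| = 5.1306
θ=11°: circle(B,4.00) ∩ circle(D,8.00): a=-2.1125, h=3.3966
θ=11°:   candidates: C₊=(2.3428,4.4363) cross=17.427; C₋=(1.3322,-2.2813) cross=-17.427
θ=11°:   branch + wants cross > 0 → take C=(2.3428,4.4363) (cross=17.427)
θ=11°: ex = (C−B)/|BC| = (-0.3959,0.9183); ey = (-0.9183,-0.3959)
θ=11°: P = B + 0.68·ex + -3.35·ey = (6.7335,2.7141)
θ=298°: B = A + 4.00·(cos298°, sin298°) = (1.8779, -3.5318)
θ=298°: |BD| = 7.9497
θ=298°: circle(B,4.00) ∩ circle(D,8.00): a=0.9559, h=3.8841
θ=298°:   candidates: C₊=(1.0087,0.3726) cross=30.878; C₋=(4.4598,-6.5869) cross=-30.878
θ=298°:   branch + wants cross > 0 → take C=(1.0087,0.3726) (cross=30.878)
θ=298°: ex = (C−B)/|BC| = (-0.2173,0.9761); ey = (-0.9761,-0.2173)
θ=298°: P = B + 0.68·ex + -3.35·ey = (5.0001,-2.1401)
θ=325°: B = A + 4.00·(cos325°, sin325°) = (3.2766, -2.2943)
θ=325°: |BD| = 6.1661
θ=325°: circle(B,4.00) ∩ circle(D,8.00): a=-0.8092, h=3.9173
θ=325°:   candidates: C₊=(1.0680,1.0407) cross=24.155; C₋=(3.9831,-6.2314) cross=-24.155
θ=325°:   branch + wants cross > 0 → take C=(1.0680,1.0407) (cross=24.155)
θ=325°: ex = (C−B)/|BC| = (-0.5522,0.8337); ey = (-0.8337,-0.5522)
θ=325°: P = B + 0.68·ex + -3.35·ey = (5.6942,0.1224)

θ=11°: 6.73 2.71
θ=298°: 5.00 -2.14
θ=325°: 5.69 0.12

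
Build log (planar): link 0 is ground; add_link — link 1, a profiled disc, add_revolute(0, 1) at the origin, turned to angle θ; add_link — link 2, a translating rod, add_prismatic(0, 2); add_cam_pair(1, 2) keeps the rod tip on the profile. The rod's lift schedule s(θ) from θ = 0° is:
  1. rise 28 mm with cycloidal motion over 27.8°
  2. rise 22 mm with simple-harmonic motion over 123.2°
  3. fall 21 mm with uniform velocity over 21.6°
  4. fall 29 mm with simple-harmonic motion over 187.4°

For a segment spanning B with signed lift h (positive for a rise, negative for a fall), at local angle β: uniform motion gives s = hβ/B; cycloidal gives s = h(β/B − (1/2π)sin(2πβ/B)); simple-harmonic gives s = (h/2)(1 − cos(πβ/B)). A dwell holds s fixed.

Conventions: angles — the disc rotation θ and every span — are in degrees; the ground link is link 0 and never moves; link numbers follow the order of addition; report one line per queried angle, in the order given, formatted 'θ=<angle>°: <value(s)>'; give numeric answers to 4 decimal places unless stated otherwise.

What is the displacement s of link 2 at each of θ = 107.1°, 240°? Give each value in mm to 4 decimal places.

seg 1 [0°–27.8°] cycloidal, h=28: full span → s += 28 → s = 28.0000
seg 2 [27.8°–151°] simple-harmonic, h=22: θ=107.1° here. β=79.3, B=123.2. 22/2·(1 − cos(π·0.6437)) = 15.7980 → s = 43.7980
seg 2 [27.8°–151°] simple-harmonic, h=22: full span → s += 22 → s = 50.0000
seg 3 [151°–172.6°] uniform, h=-21: full span → s += -21 → s = 29.0000
seg 4 [172.6°–360°] simple-harmonic, h=-29: θ=240° here. β=67.4, B=187.4. -29/2·(1 − cos(π·0.3597)) = -8.3121 → s = 20.6879

θ=107.1°: 43.7980
θ=240°: 20.6879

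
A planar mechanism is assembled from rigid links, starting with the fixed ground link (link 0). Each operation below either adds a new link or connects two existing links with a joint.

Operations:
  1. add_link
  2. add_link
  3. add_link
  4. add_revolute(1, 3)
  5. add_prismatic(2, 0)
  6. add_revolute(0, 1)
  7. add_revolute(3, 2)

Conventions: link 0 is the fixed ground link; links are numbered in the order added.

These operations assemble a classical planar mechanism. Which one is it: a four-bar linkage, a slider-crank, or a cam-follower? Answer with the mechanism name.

links: 4 (incl. ground); joints: 3 revolute, 1 prismatic, 0 higher (cam) pair, forming one closed loop
4 links, 3 revolutes + 1 prismatic in one loop → slider-crank

slider-crank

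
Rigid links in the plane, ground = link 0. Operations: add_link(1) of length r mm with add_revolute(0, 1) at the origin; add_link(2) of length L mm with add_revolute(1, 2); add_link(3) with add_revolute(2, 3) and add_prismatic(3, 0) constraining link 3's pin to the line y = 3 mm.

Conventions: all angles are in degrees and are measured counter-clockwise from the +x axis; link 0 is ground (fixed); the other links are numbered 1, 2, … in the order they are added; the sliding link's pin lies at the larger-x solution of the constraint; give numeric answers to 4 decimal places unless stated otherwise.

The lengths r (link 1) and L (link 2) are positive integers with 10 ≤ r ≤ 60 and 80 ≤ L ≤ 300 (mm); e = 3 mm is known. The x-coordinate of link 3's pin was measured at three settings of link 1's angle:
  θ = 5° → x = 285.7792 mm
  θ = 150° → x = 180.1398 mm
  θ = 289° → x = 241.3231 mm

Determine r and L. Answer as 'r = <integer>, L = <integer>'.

constraint per measurement: (x − r cos θ)² + (r sin θ − e)² = L²
subtracting the θ₁ and θ₂ equations cancels the r² and L² terms:
r = (x₁² − x₂²) / (2[(x₁cos θ₁ + e sin θ₁) − (x₂cos θ₂ + e sin θ₂)]) = 56.0000 → r = 56
L² = (x₁ − r cos θ₁)² + (r sin θ₁ − e)² = 52899.9938 → L = 230.0000 → L = 230
check at θ₃=289°: x = 241.3231 (printed 241.3231) ✓

r = 56, L = 230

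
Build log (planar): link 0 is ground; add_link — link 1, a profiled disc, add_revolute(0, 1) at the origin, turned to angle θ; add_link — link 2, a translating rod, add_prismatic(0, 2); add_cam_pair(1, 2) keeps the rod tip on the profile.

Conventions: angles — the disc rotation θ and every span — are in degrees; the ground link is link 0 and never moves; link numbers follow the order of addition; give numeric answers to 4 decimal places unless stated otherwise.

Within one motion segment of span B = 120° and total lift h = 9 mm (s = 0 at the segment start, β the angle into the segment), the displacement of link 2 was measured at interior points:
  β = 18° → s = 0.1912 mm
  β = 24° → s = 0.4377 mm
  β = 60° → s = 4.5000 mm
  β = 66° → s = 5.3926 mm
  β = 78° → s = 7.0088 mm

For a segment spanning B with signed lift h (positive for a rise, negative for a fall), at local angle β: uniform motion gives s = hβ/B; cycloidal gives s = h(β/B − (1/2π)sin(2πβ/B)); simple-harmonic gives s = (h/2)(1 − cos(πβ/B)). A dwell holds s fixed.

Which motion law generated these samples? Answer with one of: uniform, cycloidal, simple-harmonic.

candidates at β/B = r: uniform s = h·r (linear in β); cycloidal s = h·(r − sin(2πr)/(2π)); simple-harmonic s = (h/2)(1 − cos(πr))
β=18°: printed 0.1912 | uniform 1.3500, cycloidal 0.1912, simple-harmonic 0.4905
β=24°: printed 0.4377 | uniform 1.8000, cycloidal 0.4377, simple-harmonic 0.8594
β=60°: printed 4.5000 | uniform 4.5000, cycloidal 4.5000, simple-harmonic 4.5000
β=66°: printed 5.3926 | uniform 4.9500, cycloidal 5.3926, simple-harmonic 5.2040
β=78°: printed 7.0088 | uniform 5.8500, cycloidal 7.0088, simple-harmonic 6.5430
only one law matches every sample → cycloidal

cycloidal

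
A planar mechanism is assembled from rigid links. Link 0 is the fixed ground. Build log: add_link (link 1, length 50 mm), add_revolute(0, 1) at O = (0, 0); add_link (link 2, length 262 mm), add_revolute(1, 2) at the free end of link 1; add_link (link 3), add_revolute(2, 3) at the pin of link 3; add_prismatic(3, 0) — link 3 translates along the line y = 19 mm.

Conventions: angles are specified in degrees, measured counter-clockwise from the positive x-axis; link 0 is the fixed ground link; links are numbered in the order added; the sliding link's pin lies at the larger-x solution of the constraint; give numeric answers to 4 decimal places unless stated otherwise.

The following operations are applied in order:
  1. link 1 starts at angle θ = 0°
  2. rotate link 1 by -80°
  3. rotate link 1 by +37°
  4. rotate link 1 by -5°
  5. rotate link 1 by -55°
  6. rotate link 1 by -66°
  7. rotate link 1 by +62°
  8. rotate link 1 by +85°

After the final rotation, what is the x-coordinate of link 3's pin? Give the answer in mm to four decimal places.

geometry: r = 50 mm, L = 262 mm, e = 19 mm; θ starts at 0°
rotate link 1 by -80°: θ ← 0° -80° = -80°
rotate link 1 by +37°: θ ← -80° +37° = -43°
rotate link 1 by -5°: θ ← -43° -5° = -48°
rotate link 1 by -55°: θ ← -48° -55° = -103°
rotate link 1 by -66°: θ ← -103° -66° = -169°
rotate link 1 by +62°: θ ← -169° +62° = -107°
rotate link 1 by +85°: θ ← -107° +85° = -22°
crank pin P = (r cos θ, r sin θ) = (46.359193, -18.730330)
h = r sin θ − e = -18.730330 − 19 = -37.730330
x = r cos θ + √(L² − h²) = 46.359193 + 259.269015 = 305.628208

305.6282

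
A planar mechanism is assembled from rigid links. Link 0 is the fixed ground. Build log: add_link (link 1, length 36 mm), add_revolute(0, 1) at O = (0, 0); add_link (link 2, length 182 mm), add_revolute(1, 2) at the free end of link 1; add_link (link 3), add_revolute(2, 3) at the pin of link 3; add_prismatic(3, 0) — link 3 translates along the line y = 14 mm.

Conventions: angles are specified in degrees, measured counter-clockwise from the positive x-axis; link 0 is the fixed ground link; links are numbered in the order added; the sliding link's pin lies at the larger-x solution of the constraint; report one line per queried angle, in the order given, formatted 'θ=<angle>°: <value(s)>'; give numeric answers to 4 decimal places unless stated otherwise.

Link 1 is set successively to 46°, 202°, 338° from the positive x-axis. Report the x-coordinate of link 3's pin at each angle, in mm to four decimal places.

geometry: r = 36 mm, L = 182 mm, e = 14 mm
θ=46°: crank pin P = (r cos θ, r sin θ) = (25.007701, 25.896233)
θ=46°: h = r sin θ − e = 25.896233 − 14 = 11.896233
θ=46°: x = r cos θ + √(L² − h²) = 25.007701 + 181.610792 = 206.618493
θ=202°: crank pin P = (r cos θ, r sin θ) = (-33.378619, -13.485837)
θ=202°: h = r sin θ − e = -13.485837 − 14 = -27.485837
θ=202°: x = r cos θ + √(L² − h²) = -33.378619 + 179.912559 = 146.533940
θ=338°: crank pin P = (r cos θ, r sin θ) = (33.378619, -13.485837)
θ=338°: h = r sin θ − e = -13.485837 − 14 = -27.485837
θ=338°: x = r cos θ + √(L² − h²) = 33.378619 + 179.912559 = 213.291177

θ=46°: 206.6185
θ=202°: 146.5339
θ=338°: 213.2912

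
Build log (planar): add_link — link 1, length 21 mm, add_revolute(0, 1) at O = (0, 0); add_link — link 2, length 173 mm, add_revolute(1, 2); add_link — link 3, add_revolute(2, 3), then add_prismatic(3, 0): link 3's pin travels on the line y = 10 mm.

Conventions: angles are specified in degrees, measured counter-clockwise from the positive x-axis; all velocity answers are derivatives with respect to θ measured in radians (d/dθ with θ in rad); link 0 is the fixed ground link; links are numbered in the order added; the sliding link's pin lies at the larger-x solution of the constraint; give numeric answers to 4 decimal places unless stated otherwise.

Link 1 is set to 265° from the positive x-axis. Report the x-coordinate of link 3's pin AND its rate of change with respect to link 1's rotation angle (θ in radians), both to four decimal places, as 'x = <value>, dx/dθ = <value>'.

geometry: r = 21 mm, L = 173 mm, e = 10 mm
crank pin P = (r cos θ, r sin θ) = (-1.830271, -20.920089)
h = r sin θ − e = -20.920089 − 10 = -30.920089
x = r cos θ + √(L² − h²) = -1.830271 + 170.214418 = 168.384147
dx/dθ = −r sin θ − h·r cos θ/√(L² − h²) (θ in radians; h = -30.920089) = 20.587613

x = 168.3841, dx/dθ = 20.5876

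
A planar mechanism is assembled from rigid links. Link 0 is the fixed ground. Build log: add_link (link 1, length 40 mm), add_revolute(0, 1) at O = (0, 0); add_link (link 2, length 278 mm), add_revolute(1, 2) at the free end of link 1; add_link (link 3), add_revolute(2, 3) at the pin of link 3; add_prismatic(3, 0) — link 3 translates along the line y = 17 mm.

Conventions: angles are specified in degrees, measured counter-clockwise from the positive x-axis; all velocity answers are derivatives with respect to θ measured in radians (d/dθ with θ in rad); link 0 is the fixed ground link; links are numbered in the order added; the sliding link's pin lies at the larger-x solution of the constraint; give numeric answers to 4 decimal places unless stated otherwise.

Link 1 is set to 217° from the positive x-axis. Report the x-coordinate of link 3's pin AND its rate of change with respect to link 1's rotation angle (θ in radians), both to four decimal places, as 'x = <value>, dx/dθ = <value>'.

geometry: r = 40 mm, L = 278 mm, e = 17 mm
crank pin P = (r cos θ, r sin θ) = (-31.945420, -24.072601)
h = r sin θ − e = -24.072601 − 17 = -41.072601
x = r cos θ + √(L² − h²) = -31.945420 + 274.949162 = 243.003741
dx/dθ = −r sin θ − h·r cos θ/√(L² − h²) (θ in radians; h = -41.072601) = 19.300513

x = 243.0037, dx/dθ = 19.3005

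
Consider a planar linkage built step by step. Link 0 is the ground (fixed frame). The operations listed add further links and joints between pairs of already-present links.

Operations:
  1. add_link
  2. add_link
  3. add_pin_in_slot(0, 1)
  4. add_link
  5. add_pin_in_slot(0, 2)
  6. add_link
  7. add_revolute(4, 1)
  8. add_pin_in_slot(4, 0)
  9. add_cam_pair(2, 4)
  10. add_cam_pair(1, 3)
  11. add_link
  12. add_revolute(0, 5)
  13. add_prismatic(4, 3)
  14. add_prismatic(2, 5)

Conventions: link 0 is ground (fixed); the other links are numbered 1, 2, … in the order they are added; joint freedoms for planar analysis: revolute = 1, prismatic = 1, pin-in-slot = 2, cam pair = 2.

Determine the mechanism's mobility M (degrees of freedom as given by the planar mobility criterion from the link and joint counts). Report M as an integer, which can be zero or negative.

ground; <1,0,0>
#1 <2,0,0>
#2 <3,0,0>
PS:0↔1 J2 <3,0,1>
#3 <4,0,1>
PS:0↔2 J2 <4,0,2>
#4 <5,0,2>
R:4↔1 J1 <5,1,2>
PS:4↔0 J2 <5,1,3>
C:2↔4 J2 <5,1,4>
C:1↔3 J2 <5,1,5>
#5 <6,1,5>
R:0↔5 J1 <6,2,5>
P:4↔3 J1 <6,3,5>
P:2↔5 J1 <6,4,5>
3×5 − 2×4 − 1×5 = 2

M = 2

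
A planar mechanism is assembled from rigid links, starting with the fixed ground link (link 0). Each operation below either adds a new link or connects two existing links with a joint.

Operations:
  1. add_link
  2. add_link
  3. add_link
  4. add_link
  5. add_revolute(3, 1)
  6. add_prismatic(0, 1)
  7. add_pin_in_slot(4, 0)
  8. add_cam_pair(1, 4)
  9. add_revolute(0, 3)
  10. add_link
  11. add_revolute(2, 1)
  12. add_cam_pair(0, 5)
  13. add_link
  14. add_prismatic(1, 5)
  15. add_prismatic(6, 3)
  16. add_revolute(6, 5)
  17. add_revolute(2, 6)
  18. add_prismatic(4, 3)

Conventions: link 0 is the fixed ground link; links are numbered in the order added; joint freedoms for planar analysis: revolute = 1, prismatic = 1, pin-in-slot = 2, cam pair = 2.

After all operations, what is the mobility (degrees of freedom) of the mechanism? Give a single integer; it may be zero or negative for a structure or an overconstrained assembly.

ground; <1,0,0>
#1 <2,0,0>
#2 <3,0,0>
#3 <4,0,0>
#4 <5,0,0>
R:3↔1 J1 <5,1,0>
P:0↔1 J1 <5,2,0>
PS:4↔0 J2 <5,2,1>
C:1↔4 J2 <5,2,2>
R:0↔3 J1 <5,3,2>
#5 <6,3,2>
R:2↔1 J1 <6,4,2>
C:0↔5 J2 <6,4,3>
#6 <7,4,3>
P:1↔5 J1 <7,5,3>
P:6↔3 J1 <7,6,3>
R:6↔5 J1 <7,7,3>
R:2↔6 J1 <7,8,3>
P:4↔3 J1 <7,9,3>
3×6 − 2×9 − 1×3 = -3

M = -3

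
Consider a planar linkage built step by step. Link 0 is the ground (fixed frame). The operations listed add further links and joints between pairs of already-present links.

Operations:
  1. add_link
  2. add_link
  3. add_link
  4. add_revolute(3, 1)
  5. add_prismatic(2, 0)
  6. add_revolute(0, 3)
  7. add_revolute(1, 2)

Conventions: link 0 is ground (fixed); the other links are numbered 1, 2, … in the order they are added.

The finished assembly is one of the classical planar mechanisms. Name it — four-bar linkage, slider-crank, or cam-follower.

links: 4 (incl. ground); joints: 3 revolute, 1 prismatic, 0 higher (cam) pair, forming one closed loop
4 links, 3 revolutes + 1 prismatic in one loop → slider-crank

slider-crank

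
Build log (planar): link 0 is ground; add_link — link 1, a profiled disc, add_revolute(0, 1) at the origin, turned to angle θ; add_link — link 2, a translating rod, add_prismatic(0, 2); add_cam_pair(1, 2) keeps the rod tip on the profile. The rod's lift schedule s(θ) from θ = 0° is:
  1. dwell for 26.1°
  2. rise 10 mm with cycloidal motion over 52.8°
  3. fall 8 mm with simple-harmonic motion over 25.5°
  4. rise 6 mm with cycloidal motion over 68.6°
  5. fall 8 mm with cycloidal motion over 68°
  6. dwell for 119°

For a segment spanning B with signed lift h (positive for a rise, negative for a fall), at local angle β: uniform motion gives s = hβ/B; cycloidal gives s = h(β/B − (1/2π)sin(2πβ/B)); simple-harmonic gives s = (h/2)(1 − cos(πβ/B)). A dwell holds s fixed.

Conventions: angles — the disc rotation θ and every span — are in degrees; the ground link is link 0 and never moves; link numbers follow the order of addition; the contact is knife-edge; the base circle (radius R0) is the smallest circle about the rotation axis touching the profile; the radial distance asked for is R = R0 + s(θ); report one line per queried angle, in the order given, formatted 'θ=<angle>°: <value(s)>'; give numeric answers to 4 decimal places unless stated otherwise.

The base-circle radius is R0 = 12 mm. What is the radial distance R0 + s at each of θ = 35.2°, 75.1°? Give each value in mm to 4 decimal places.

seg 1 [0°–26.1°] dwell: s stays 0.0000
seg 2 [26.1°–78.9°] cycloidal, h=10: θ=35.2° here. β=9.1, B=52.8. 10·(0.1723 − sin(2π·0.1723)/(2π)) = 0.3176 → s = 0.3176
seg 2 [26.1°–78.9°] cycloidal, h=10: θ=75.1° here. β=49, B=52.8. 10·(0.9280 − sin(2π·0.9280)/(2π)) = 9.9757 → s = 9.9757
θ=35.2°: R = R0 + s = 12 + 0.3176 = 12.3176
θ=75.1°: R = R0 + s = 12 + 9.9757 = 21.9757

θ=35.2°: 12.3176
θ=75.1°: 21.9757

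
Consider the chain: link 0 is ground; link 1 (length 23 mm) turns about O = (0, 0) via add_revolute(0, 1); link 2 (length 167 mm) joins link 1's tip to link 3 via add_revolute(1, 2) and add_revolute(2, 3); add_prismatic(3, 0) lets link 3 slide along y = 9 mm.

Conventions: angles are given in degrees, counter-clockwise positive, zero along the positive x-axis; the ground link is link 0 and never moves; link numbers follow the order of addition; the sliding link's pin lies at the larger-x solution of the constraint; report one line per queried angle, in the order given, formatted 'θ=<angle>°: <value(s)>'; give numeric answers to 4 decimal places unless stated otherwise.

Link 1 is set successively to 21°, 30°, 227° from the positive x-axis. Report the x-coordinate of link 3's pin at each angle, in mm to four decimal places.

geometry: r = 23 mm, L = 167 mm, e = 9 mm
θ=21°: crank pin P = (r cos θ, r sin θ) = (21.472350, 8.242463)
θ=21°: h = r sin θ − e = 8.242463 − 9 = -0.757537
θ=21°: x = r cos θ + √(L² − h²) = 21.472350 + 166.998282 = 188.470632
θ=30°: crank pin P = (r cos θ, r sin θ) = (19.918584, 11.500000)
θ=30°: h = r sin θ − e = 11.500000 − 9 = 2.500000
θ=30°: x = r cos θ + √(L² − h²) = 19.918584 + 166.981286 = 186.899871
θ=227°: crank pin P = (r cos θ, r sin θ) = (-15.685962, -16.821135)
θ=227°: h = r sin θ − e = -16.821135 − 9 = -25.821135
θ=227°: x = r cos θ + √(L² − h²) = -15.685962 + 164.991724 = 149.305762

θ=21°: 188.4706
θ=30°: 186.8999
θ=227°: 149.3058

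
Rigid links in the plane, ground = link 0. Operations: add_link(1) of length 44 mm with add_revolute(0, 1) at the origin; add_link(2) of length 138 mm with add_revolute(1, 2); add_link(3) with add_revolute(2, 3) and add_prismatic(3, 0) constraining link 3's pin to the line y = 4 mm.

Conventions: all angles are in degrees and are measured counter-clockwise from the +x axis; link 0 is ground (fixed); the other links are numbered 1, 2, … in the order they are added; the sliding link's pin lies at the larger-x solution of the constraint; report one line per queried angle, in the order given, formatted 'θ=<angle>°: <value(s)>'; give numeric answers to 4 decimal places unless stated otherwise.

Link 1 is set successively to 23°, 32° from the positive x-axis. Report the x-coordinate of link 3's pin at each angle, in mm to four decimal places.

geometry: r = 44 mm, L = 138 mm, e = 4 mm
θ=23°: crank pin P = (r cos θ, r sin θ) = (40.502214, 17.192170)
θ=23°: h = r sin θ − e = 17.192170 − 4 = 13.192170
θ=23°: x = r cos θ + √(L² − h²) = 40.502214 + 137.367997 = 177.870211
θ=32°: crank pin P = (r cos θ, r sin θ) = (37.314116, 23.316448)
θ=32°: h = r sin θ − e = 23.316448 − 4 = 19.316448
θ=32°: x = r cos θ + √(L² − h²) = 37.314116 + 136.641410 = 173.955526

θ=23°: 177.8702
θ=32°: 173.9555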